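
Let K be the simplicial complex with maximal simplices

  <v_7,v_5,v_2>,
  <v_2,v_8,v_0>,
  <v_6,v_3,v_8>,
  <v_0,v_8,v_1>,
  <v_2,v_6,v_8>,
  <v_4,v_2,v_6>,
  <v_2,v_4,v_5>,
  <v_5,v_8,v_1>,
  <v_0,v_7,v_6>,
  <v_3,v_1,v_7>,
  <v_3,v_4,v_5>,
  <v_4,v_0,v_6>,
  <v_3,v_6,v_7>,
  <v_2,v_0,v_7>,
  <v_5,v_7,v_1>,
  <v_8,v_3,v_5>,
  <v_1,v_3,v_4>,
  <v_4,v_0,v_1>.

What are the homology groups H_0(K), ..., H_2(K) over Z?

H_0 = Z,  H_1 = Z ⊕ Z_2,  H_2 = 0.

Take the total order v_0 < v_1 < v_2 < v_3 < v_4 < v_5 < v_6 < v_7 < v_8 on the vertex set. Then K (dimension 2) consists of the simplices:

  0-simplices (9): [v_0], [v_1], [v_2], [v_3], [v_4], [v_5], [v_6], [v_7], [v_8]
  1-simplices (27): (27 of them)
  2-simplices (18): (18 of them)

giving chain groups C_0 ≅ Z^9, C_1 ≅ Z^27, C_2 ≅ Z^18.

Boundary ∂_1: C_1 → C_0 sends each edge [p,q] (with p < q) to q − p. For instance
  ∂[v_1,v_3] = [v_3] − [v_1].
This gives a 9×27 integer matrix of rank 8; reducing to Smith normal form yields diagonal entries (1,1,1,1,1,1,1,1).

The boundary map ∂_2: C_2 → C_1 acts by ∂[p,q,r] = [q,r] − [p,r] + [p,q]. For instance
  ∂[v_1,v_5,v_7] = [v_5,v_7] − [v_1,v_7] + [v_1,v_5],
  ∂[v_3,v_4,v_5] = [v_4,v_5] − [v_3,v_5] + [v_3,v_4].
The resulting 27×18 matrix has rank 18, and its Smith normal form has invariant factors (1,1,1,1,1,1,1,1,1,1,1,1,1,1,1,1,1,2).

Now H_k = ker ∂_k / im ∂_{k+1}, so:

  H_0: rank C_0 − rank ∂_1 = 9 − 8 = 1, and the invariant factors of ∂_1 are all 1, so H_0 ≅ Z.
  H_1: rank ker ∂_1 − rank ∂_2 = (27 − 8) − 18 = 1, and ∂_2 has invariant factor 2 > 1, so H_1 ≅ Z ⊕ Z_2.
  H_2: rank ker ∂_2 − rank ∂_3 = (18 − 18) − 0 = 0, and there is no ∂_3, so H_2 ≅ 0.

(K is a triangulation of the Klein bottle.)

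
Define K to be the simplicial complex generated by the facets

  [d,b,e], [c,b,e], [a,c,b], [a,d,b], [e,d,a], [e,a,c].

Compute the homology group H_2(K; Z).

H_2 = Z.

Fix the vertex order a < b < c < d < e and write every simplex with vertices in increasing order. Then dim K = 2 and the simplices of K are:

  0-simplices (5): a, b, c, d, e
  1-simplices (9): ab, ac, ad, ae, bc, bd, be, ce, de
  2-simplices (6): abc, abd, ace, ade, bce, bde

giving chain groups C_0 ≅ Z^5, C_1 ≅ Z^9, C_2 ≅ Z^6.

The boundary map ∂_1: C_1 → C_0 sends each edge [p,q] (with p < q) to q − p.
The resulting 5×9 matrix has rank 4, and its Smith normal form has invariant factors (1,1,1,1).

The boundary map ∂_2: C_2 → C_1 sends each 2-simplex [p,q,r] to [q,r] − [p,r] + [p,q]. For instance
  ∂abc = bc − ac + ab,
  ∂bce = ce − be + bc.
As a 9×6 matrix over Z this has rank 5, with invariant factors (1,1,1,1,1).

Now H_k = ker ∂_k / im ∂_{k+1}, so:

  H_2: rank ker ∂_2 − rank ∂_3 = (6 − 5) − 0 = 1, and there is no ∂_3, so H_2 ≅ Z.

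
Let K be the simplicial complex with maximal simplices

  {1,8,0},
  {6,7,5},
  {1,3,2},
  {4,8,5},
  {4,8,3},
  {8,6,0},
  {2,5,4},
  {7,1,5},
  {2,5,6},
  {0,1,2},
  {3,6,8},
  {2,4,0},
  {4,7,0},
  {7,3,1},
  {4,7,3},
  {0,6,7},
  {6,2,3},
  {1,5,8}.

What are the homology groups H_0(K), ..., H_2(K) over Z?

Take the total order 0 < 1 < 2 < 3 < 4 < 5 < 6 < 7 < 8 on the vertex set. Then K (dimension 2) consists of the simplices:

  0-simplices (9): [0], [1], [2], [3], [4], [5], [6], [7], [8]
  1-simplices (27): (27 of them)
  2-simplices (18): [0,1,2], [0,1,8], [0,2,4], [0,4,7], [0,6,7], [0,6,8], [1,2,3], [1,3,7], [1,5,7], [1,5,8], [2,3,6], [2,4,5], [2,5,6], [3,4,7], [3,4,8], [3,6,8], [4,5,8], [5,6,7]

giving chain groups C_0 ≅ Z^9, C_1 ≅ Z^27, C_2 ≅ Z^18.

∂_1: C_1 → C_0 sends each edge [p,q] (with p < q) to q − p. For instance
  ∂[6,8] = [8] − [6].
As a 9×27 matrix over Z this has rank 8, with invariant factors (1,1,1,1,1,1,1,1).

The boundary map ∂_2: C_2 → C_1 sends each 2-simplex [p,q,r] to [q,r] − [p,r] + [p,q]. For instance
  ∂[2,4,5] = [4,5] − [2,5] + [2,4],
  ∂[1,3,7] = [3,7] − [1,7] + [1,3].
The resulting 27×18 matrix has rank 17, and its Smith normal form has invariant factors (1,1,1,1,1,1,1,1,1,1,1,1,1,1,1,1,1).

From H_k ≅ ker(∂_k) / im(∂_{k+1}) we obtain:

  H_0: rank C_0 − rank ∂_1 = 9 − 8 = 1, and the invariant factors of ∂_1 are all 1, so H_0 ≅ Z.
  H_1: rank ker ∂_1 − rank ∂_2 = (27 − 8) − 17 = 2, and the invariant factors of ∂_2 are all 1, so H_1 ≅ Z^2.
  H_2: rank ker ∂_2 − rank ∂_3 = (18 − 17) − 0 = 1, and there is no ∂_3, so H_2 ≅ Z.

As a check, the Euler characteristic is 9 − 27 + 18 = 0, which agrees with 1 − 2 + 1 = 0.

H_0 ≅ Z,  H_1 ≅ Z^2,  H_2 ≅ Z.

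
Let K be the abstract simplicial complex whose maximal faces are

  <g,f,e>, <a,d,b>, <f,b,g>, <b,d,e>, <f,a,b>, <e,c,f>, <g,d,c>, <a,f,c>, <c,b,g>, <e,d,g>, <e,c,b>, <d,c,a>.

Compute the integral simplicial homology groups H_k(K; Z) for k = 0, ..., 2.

Take the total order a < b < c < d < e < f < g on the vertex set. Then K (dimension 2) consists of the simplices:

  0-simplices (7): a, b, c, d, e, f, g
  1-simplices (18): ab, ac, ad, af, bc, bd, be, bf, bg, cd, ce, cf, cg, de, dg, ef, eg, fg
  2-simplices (12): abd, abf, acd, acf, bce, bcg, bde, bfg, cdg, cef, deg, efg

giving chain groups C_0 ≅ Z^7, C_1 ≅ Z^18, C_2 ≅ Z^12.

The boundary map ∂_1: C_1 → C_0 is given by ∂[p,q] = [q] − [p]. For instance
  ∂bf = f − b.
The 7×18 boundary matrix has rank 6 and Smith normal form diag(1,1,1,1,1,1).

The boundary map ∂_2: C_2 → C_1 sends each 2-simplex [p,q,r] to [q,r] − [p,r] + [p,q]. For instance
  ∂abd = bd − ad + ab,
  ∂bde = de − be + bd.
The resulting 18×12 matrix has rank 12, and its Smith normal form has invariant factors (1,1,1,1,1,1,1,1,1,1,1,2).

Reading off H_k = ker ∂_k / im ∂_{k+1}:

  H_0: rank C_0 − rank ∂_1 = 7 − 6 = 1, and the invariant factors of ∂_1 are all 1, so H_0 = Z.
  H_1: rank ker ∂_1 − rank ∂_2 = (18 − 6) − 12 = 0, and ∂_2 has invariant factor 2 > 1, so H_1 = Z_2.
  H_2: rank ker ∂_2 − rank ∂_3 = (12 − 12) − 0 = 0, and there is no ∂_3, so H_2 = 0.

(K is a triangulation of the real projective plane RP^2.)

H_0 ≅ Z,  H_1 ≅ Z_2,  H_2 = 0.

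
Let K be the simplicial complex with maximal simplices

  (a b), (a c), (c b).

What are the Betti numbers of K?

Take the total order a < b < c on the vertex set. Then K (dimension 1) consists of the simplices:

  0-simplices (3): a, b, c
  1-simplices (3): ab, ac, bc

giving chain groups C_0 ≅ Z^3, C_1 ≅ Z^3.

Boundary ∂_1: C_1 → C_0 maps an edge to its endpoints' difference, ∂[p,q] = q − p. For instance
  ∂bc = c − b.
The 3×3 boundary matrix has rank 2 and Smith normal form diag(1,1).

Reading off H_k = ker ∂_k / im ∂_{k+1}:

  H_0: rank C_0 − rank ∂_1 = 3 − 2 = 1, and the invariant factors of ∂_1 are all 1, so H_0 ≅ Z.
  H_1: rank ker ∂_1 − rank ∂_2 = (3 − 2) − 0 = 1, and there is no ∂_2, so H_1 ≅ Z.

As a check, the Euler characteristic is 3 − 3 = 0, which agrees with 1 − 1 = 0.
(K is a triangulation of the circle S^1.)

Hence the Betti numbers are b_0 = 1, b_1 = 1.

b_0 = 1, b_1 = 1.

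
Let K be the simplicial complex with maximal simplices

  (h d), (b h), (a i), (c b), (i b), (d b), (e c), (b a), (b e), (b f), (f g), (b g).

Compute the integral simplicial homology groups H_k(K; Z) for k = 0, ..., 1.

We work with the vertex ordering a < b < c < d < e < f < g < h < i. The simplices of K, each written with vertices in increasing order, are:

  0-simplices (9): a, b, c, d, e, f, g, h, i
  1-simplices (12): ab, ai, bc, bd, be, bf, bg, bh, bi, ce, dh, fg

Hence C_0 ≅ Z^9, C_1 ≅ Z^12.

∂_1: C_1 → C_0 maps an edge to its endpoints' difference, ∂[p,q] = q − p.
As a 9×12 matrix over Z this has rank 8, with invariant factors (1,1,1,1,1,1,1,1).

Reading off H_k = ker ∂_k / im ∂_{k+1}:

  H_0: rank C_0 − rank ∂_1 = 9 − 8 = 1, and the invariant factors of ∂_1 are all 1, so H_0 = Z.
  H_1: rank ker ∂_1 − rank ∂_2 = (12 − 8) − 0 = 4, and there is no ∂_2, so H_1 = Z^4.

H_0 = Z,  H_1 = Z^4.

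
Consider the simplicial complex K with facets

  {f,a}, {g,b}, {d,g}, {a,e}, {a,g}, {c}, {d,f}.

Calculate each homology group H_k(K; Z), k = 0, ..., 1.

H_0 = Z^2,  H_1 = Z.

Fix the vertex order a < b < c < d < e < f < g and write every simplex with vertices in increasing order. Then dim K = 1 and the simplices of K are:

  0-simplices (7): a, b, c, d, e, f, g
  1-simplices (6): ae, af, ag, bg, df, dg

giving chain groups C_0 ≅ Z^7, C_1 ≅ Z^6.

The boundary map ∂_1: C_1 → C_0 is given by ∂[p,q] = [q] − [p]. For instance
  ∂bg = g − b.
As a 7×6 matrix over Z this has rank 5, with invariant factors (1,1,1,1,1).

Reading off H_k = ker ∂_k / im ∂_{k+1}:

  H_0: rank C_0 − rank ∂_1 = 7 − 5 = 2, and the invariant factors of ∂_1 are all 1, so H_0 = Z^2.
  H_1: rank ker ∂_1 − rank ∂_2 = (6 − 5) − 0 = 1, and there is no ∂_2, so H_1 = Z.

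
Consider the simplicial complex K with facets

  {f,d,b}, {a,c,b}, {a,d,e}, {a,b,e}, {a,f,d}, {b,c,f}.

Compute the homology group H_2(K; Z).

H_2 ≅ 0.

Order the vertices as a < b < c < d < e < f. Listing each simplex with vertices in this order, K has dimension 2 with simplices:

  0-simplices (6): a, b, c, d, e, f
  1-simplices (12): ab, ac, ad, ae, af, bc, bd, be, bf, cf, de, df
  2-simplices (6): abc, abe, ade, adf, bcf, bdf

so the chain groups are C_0 ≅ Z^6, C_1 ≅ Z^12, C_2 ≅ Z^6.

Boundary ∂_1: C_1 → C_0 maps an edge to its endpoints' difference, ∂[p,q] = q − p.
The resulting 6×12 matrix has rank 5, and its Smith normal form has invariant factors (1,1,1,1,1).

The boundary map ∂_2: C_2 → C_1 sends each 2-simplex [p,q,r] to [q,r] − [p,r] + [p,q]. For instance
  ∂bdf = df − bf + bd,
  ∂bcf = cf − bf + bc.
As a 12×6 matrix over Z this has rank 6, with invariant factors (1,1,1,1,1,1).

From H_k ≅ ker(∂_k) / im(∂_{k+1}) we obtain:

  H_2: rank ker ∂_2 − rank ∂_3 = (6 − 6) − 0 = 0, and there is no ∂_3, so H_2 ≅ 0.

(K is a triangulation of the cylinder S^1 x I.)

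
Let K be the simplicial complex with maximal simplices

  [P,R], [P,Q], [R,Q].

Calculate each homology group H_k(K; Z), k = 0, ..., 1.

Order the vertices as P < Q < R. Listing each simplex with vertices in this order, K has dimension 1 with simplices:

  0-simplices (3): P, Q, R
  1-simplices (3): PQ, PR, QR

so the chain groups are C_0 ≅ Z^3, C_1 ≅ Z^3.

∂_1: C_1 → C_0 is given by ∂[p,q] = [q] − [p].
This gives a 3×3 integer matrix of rank 2; reducing to Smith normal form yields diagonal entries (1,1).

Now H_k = ker ∂_k / im ∂_{k+1}, so:

  H_0: rank C_0 − rank ∂_1 = 3 − 2 = 1, and the invariant factors of ∂_1 are all 1, so H_0 = Z.
  H_1: rank ker ∂_1 − rank ∂_2 = (3 − 2) − 0 = 1, and there is no ∂_2, so H_1 = Z.

(K is a triangulation of the circle S^1.)

H_0 ≅ Z,  H_1 ≅ Z.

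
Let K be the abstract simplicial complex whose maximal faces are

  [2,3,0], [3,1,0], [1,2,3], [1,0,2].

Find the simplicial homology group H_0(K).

Take the total order 0 < 1 < 2 < 3 on the vertex set. Then K (dimension 2) consists of the simplices:

  0-simplices (4): [0], [1], [2], [3]
  1-simplices (6): [0,1], [0,2], [0,3], [1,2], [1,3], [2,3]
  2-simplices (4): [0,1,2], [0,1,3], [0,2,3], [1,2,3]

giving chain groups C_0 ≅ Z^4, C_1 ≅ Z^6, C_2 ≅ Z^4.

Boundary ∂_1: C_1 → C_0 sends each edge [p,q] (with p < q) to q − p.
The 4×6 boundary matrix has rank 3 and Smith normal form diag(1,1,1).

∂_2: C_2 → C_1 acts by ∂[p,q,r] = [q,r] − [p,r] + [p,q]. For instance
  ∂[0,1,3] = [1,3] − [0,3] + [0,1],
  ∂[0,2,3] = [2,3] − [0,3] + [0,2].
This gives a 6×4 integer matrix of rank 3; reducing to Smith normal form yields diagonal entries (1,1,1).

Computing H_k = (kernel of ∂_k) / (image of ∂_{k+1}):

  H_0: rank C_0 − rank ∂_1 = 4 − 3 = 1, and the invariant factors of ∂_1 are all 1, so H_0 = Z.

(K is a triangulation of the 2-sphere S^2.)

H_0 = Z.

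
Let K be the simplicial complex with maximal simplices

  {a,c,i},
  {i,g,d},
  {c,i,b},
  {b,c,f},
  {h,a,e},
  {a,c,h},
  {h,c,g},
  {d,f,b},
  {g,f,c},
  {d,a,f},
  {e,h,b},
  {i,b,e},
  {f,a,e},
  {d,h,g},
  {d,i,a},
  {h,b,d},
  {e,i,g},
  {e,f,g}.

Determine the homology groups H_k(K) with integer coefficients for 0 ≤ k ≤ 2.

K has 9 vertices, 27 edges, 18 triangles.
rank ∂_0 = 0, rank ∂_1 = 8 ⇒ b_0 = 9 − 0 − 8 = 1; all invariant factors of ∂_1 are 1 so no torsion. So H_0 ≅ Z.
rank ∂_1 = 8, rank ∂_2 = 17 ⇒ b_1 = 27 − 8 − 17 = 2; all invariant factors of ∂_2 are 1 so no torsion. So H_1 ≅ Z^2.
rank ∂_2 = 17, rank ∂_3 = 0 ⇒ b_2 = 18 − 17 − 0 = 1. So H_2 ≅ Z.

H_0 ≅ Z,  H_1 ≅ Z^2,  H_2 ≅ Z.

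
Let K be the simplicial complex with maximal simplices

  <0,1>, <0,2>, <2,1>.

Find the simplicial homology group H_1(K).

H_1 ≅ Z.

Take the total order 0 < 1 < 2 on the vertex set. Then K (dimension 1) consists of the simplices:

  0-simplices (3): [0], [1], [2]
  1-simplices (3): [0,1], [0,2], [1,2]

Hence C_0 ≅ Z^3, C_1 ≅ Z^3.

The boundary map ∂_1: C_1 → C_0 maps an edge to its endpoints' difference, ∂[p,q] = q − p. For instance
  ∂[0,1] = [1] − [0].
As a 3×3 matrix over Z this has rank 2, with invariant factors (1,1).

Now H_k = ker ∂_k / im ∂_{k+1}, so:

  H_1: rank ker ∂_1 − rank ∂_2 = (3 − 2) − 0 = 1, and there is no ∂_2, so H_1 = Z.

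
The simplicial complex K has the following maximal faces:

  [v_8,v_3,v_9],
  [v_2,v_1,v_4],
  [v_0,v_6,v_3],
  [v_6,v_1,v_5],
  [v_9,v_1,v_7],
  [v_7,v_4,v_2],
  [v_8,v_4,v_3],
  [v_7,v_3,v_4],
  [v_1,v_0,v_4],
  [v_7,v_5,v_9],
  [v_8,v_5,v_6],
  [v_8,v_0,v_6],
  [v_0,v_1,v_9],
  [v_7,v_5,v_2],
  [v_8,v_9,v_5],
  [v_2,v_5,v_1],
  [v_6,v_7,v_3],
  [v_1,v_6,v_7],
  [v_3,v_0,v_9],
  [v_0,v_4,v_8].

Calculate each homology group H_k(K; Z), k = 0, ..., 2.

Order the vertices as v_0 < v_1 < v_2 < v_3 < v_4 < v_5 < v_6 < v_7 < v_8 < v_9. Listing each simplex with vertices in this order, K has dimension 2 with simplices:

  0-simplices (10): [v_0], [v_1], [v_2], [v_3], [v_4], [v_5], [v_6], [v_7], [v_8], [v_9]
  1-simplices (30): (30 of them)
  2-simplices (20): (20 of them)

so the chain groups are C_0 ≅ Z^10, C_1 ≅ Z^30, C_2 ≅ Z^20.

Boundary ∂_1: C_1 → C_0 sends each edge [p,q] (with p < q) to q − p. For instance
  ∂[v_2,v_5] = [v_5] − [v_2].
This gives a 10×30 integer matrix of rank 9; reducing to Smith normal form yields diagonal entries (1,1,1,1,1,1,1,1,1).

The boundary map ∂_2: C_2 → C_1 acts by ∂[p,q,r] = [q,r] − [p,r] + [p,q]. For instance
  ∂[v_1,v_7,v_9] = [v_7,v_9] − [v_1,v_9] + [v_1,v_7],
  ∂[v_3,v_6,v_7] = [v_6,v_7] − [v_3,v_7] + [v_3,v_6].
The resulting 30×20 matrix has rank 20, and its Smith normal form has invariant factors (1,1,1,1,1,1,1,1,1,1,1,1,1,1,1,1,1,1,1,2).

Reading off H_k = ker ∂_k / im ∂_{k+1}:

  H_0: rank C_0 − rank ∂_1 = 10 − 9 = 1, and the invariant factors of ∂_1 are all 1, so H_0 = Z.
  H_1: rank ker ∂_1 − rank ∂_2 = (30 − 9) − 20 = 1, and ∂_2 has invariant factor 2 > 1, so H_1 = Z ⊕ Z_2.
  H_2: rank ker ∂_2 − rank ∂_3 = (20 − 20) − 0 = 0, and there is no ∂_3, so H_2 = 0.

H_0 ≅ Z,  H_1 ≅ Z ⊕ Z_2,  H_2 = 0.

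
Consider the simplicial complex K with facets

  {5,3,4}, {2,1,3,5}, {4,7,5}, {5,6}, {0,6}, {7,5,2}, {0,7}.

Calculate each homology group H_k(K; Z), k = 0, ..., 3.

H_0 ≅ Z,  H_1 ≅ Z,  H_2 = 0,  H_3 = 0.

K has 8 vertices, 14 edges, 7 triangles, 1 3-simplex.
rank ∂_0 = 0, rank ∂_1 = 7 ⇒ b_0 = 8 − 0 − 7 = 1; all invariant factors of ∂_1 are 1 so no torsion. So H_0 = Z.
rank ∂_1 = 7, rank ∂_2 = 6 ⇒ b_1 = 14 − 7 − 6 = 1; all invariant factors of ∂_2 are 1 so no torsion. So H_1 = Z.
rank ∂_2 = 6, rank ∂_3 = 1 ⇒ b_2 = 7 − 6 − 1 = 0; all invariant factors of ∂_3 are 1 so no torsion. So H_2 = 0.
rank ∂_3 = 1, rank ∂_4 = 0 ⇒ b_3 = 1 − 1 − 0 = 0. So H_3 = 0.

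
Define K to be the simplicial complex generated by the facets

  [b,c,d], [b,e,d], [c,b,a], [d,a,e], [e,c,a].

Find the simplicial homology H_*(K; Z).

H_0 ≅ Z,  H_1 ≅ Z,  H_2 = 0.

Order the vertices as a < b < c < d < e. Listing each simplex with vertices in this order, K has dimension 2 with simplices:

  0-simplices (5): a, b, c, d, e
  1-simplices (10): ab, ac, ad, ae, bc, bd, be, cd, ce, de
  2-simplices (5): abc, ace, ade, bcd, bde

giving chain groups C_0 ≅ Z^5, C_1 ≅ Z^10, C_2 ≅ Z^5.

The boundary map ∂_1: C_1 → C_0 is given by ∂[p,q] = [q] − [p].
The 5×10 boundary matrix has rank 4 and Smith normal form diag(1,1,1,1).

Boundary ∂_2: C_2 → C_1 acts by ∂[p,q,r] = [q,r] − [p,r] + [p,q]. For instance
  ∂ace = ce − ae + ac,
  ∂ade = de − ae + ad.
As a 10×5 matrix over Z this has rank 5, with invariant factors (1,1,1,1,1).

From H_k ≅ ker(∂_k) / im(∂_{k+1}) we obtain:

  H_0: rank C_0 − rank ∂_1 = 5 − 4 = 1, and the invariant factors of ∂_1 are all 1, so H_0 ≅ Z.
  H_1: rank ker ∂_1 − rank ∂_2 = (10 − 4) − 5 = 1, and the invariant factors of ∂_2 are all 1, so H_1 ≅ Z.
  H_2: rank ker ∂_2 − rank ∂_3 = (5 − 5) − 0 = 0, and there is no ∂_3, so H_2 ≅ 0.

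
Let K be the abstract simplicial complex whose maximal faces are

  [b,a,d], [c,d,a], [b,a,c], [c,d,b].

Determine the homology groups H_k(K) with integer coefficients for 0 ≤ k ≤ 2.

We work with the vertex ordering a < b < c < d. The simplices of K, each written with vertices in increasing order, are:

  0-simplices (4): a, b, c, d
  1-simplices (6): ab, ac, ad, bc, bd, cd
  2-simplices (4): abc, abd, acd, bcd

giving chain groups C_0 ≅ Z^4, C_1 ≅ Z^6, C_2 ≅ Z^4.

Boundary ∂_1: C_1 → C_0 is given by ∂[p,q] = [q] − [p]. For instance
  ∂ad = d − a.
As a 4×6 matrix over Z this has rank 3, with invariant factors (1,1,1).

The boundary map ∂_2: C_2 → C_1 sends each 2-simplex [p,q,r] to [q,r] − [p,r] + [p,q]. For instance
  ∂bcd = cd − bd + bc,
  ∂abc = bc − ac + ab.
As a 6×4 matrix over Z this has rank 3, with invariant factors (1,1,1).

Computing H_k = (kernel of ∂_k) / (image of ∂_{k+1}):

  H_0: rank C_0 − rank ∂_1 = 4 − 3 = 1, and the invariant factors of ∂_1 are all 1, so H_0 ≅ Z.
  H_1: rank ker ∂_1 − rank ∂_2 = (6 − 3) − 3 = 0, and the invariant factors of ∂_2 are all 1, so H_1 ≅ 0.
  H_2: rank ker ∂_2 − rank ∂_3 = (4 − 3) − 0 = 1, and there is no ∂_3, so H_2 ≅ Z.

As a check, the Euler characteristic is 4 − 6 + 4 = 2, which agrees with 1 − 0 + 1 = 2.
(K is a triangulation of the 2-sphere S^2.)

H_0 = Z,  H_1 = 0,  H_2 = Z.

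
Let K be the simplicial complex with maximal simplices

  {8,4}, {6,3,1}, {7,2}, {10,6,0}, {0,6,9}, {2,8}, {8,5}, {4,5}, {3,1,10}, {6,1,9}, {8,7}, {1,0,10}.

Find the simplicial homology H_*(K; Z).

We work with the vertex ordering 0 < 1 < 2 < 3 < 4 < 5 < 6 < 7 < 8 < 9 < 10. The simplices of K, each written with vertices in increasing order, are:

  0-simplices (11): [0], [1], [2], [3], [4], [5], [6], [7], [8], [9], [10]
  1-simplices (18): [0,1], [0,6], [0,9], [0,10], [1,3], [1,6], [1,9], [1,10], [2,7], [2,8], [3,6], [3,10], [4,5], [4,8], [5,8], [6,9], [6,10], [7,8]
  2-simplices (6): [0,1,10], [0,6,9], [0,6,10], [1,3,6], [1,3,10], [1,6,9]

Hence C_0 ≅ Z^11, C_1 ≅ Z^18, C_2 ≅ Z^6.

∂_1: C_1 → C_0 sends each edge [p,q] (with p < q) to q − p. For instance
  ∂[1,9] = [9] − [1].
The 11×18 boundary matrix has rank 9 and Smith normal form diag(1,1,1,1,1,1,1,1,1).

Boundary ∂_2: C_2 → C_1 sends each 2-simplex [p,q,r] to [q,r] − [p,r] + [p,q]. For instance
  ∂[1,6,9] = [6,9] − [1,9] + [1,6],
  ∂[1,3,10] = [3,10] − [1,10] + [1,3].
The resulting 18×6 matrix has rank 6, and its Smith normal form has invariant factors (1,1,1,1,1,1).

From H_k ≅ ker(∂_k) / im(∂_{k+1}) we obtain:

  H_0: rank C_0 − rank ∂_1 = 11 − 9 = 2, and the invariant factors of ∂_1 are all 1, so H_0 = Z^2.
  H_1: rank ker ∂_1 − rank ∂_2 = (18 − 9) − 6 = 3, and the invariant factors of ∂_2 are all 1, so H_1 = Z^3.
  H_2: rank ker ∂_2 − rank ∂_3 = (6 − 6) − 0 = 0, and there is no ∂_3, so H_2 = 0.

H_0 = Z^2,  H_1 = Z^3,  H_2 = 0.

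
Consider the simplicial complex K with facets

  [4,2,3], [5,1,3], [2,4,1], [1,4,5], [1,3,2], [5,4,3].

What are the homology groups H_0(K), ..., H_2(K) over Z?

H_0 = Z,  H_1 = 0,  H_2 = Z.

Order the vertices as 1 < 2 < 3 < 4 < 5. Listing each simplex with vertices in this order, K has dimension 2 with simplices:

  0-simplices (5): [1], [2], [3], [4], [5]
  1-simplices (9): [1,2], [1,3], [1,4], [1,5], [2,3], [2,4], [3,4], [3,5], [4,5]
  2-simplices (6): [1,2,3], [1,2,4], [1,3,5], [1,4,5], [2,3,4], [3,4,5]

so the chain groups are C_0 ≅ Z^5, C_1 ≅ Z^9, C_2 ≅ Z^6.

∂_1: C_1 → C_0 is given by ∂[p,q] = [q] − [p]. For instance
  ∂[1,3] = [3] − [1].
As a 5×9 matrix over Z this has rank 4, with invariant factors (1,1,1,1).

The boundary map ∂_2: C_2 → C_1 acts by ∂[p,q,r] = [q,r] − [p,r] + [p,q]. For instance
  ∂[2,3,4] = [3,4] − [2,4] + [2,3],
  ∂[1,4,5] = [4,5] − [1,5] + [1,4].
The resulting 9×6 matrix has rank 5, and its Smith normal form has invariant factors (1,1,1,1,1).

Computing H_k = (kernel of ∂_k) / (image of ∂_{k+1}):

  H_0: rank C_0 − rank ∂_1 = 5 − 4 = 1, and the invariant factors of ∂_1 are all 1, so H_0 = Z.
  H_1: rank ker ∂_1 − rank ∂_2 = (9 − 4) − 5 = 0, and the invariant factors of ∂_2 are all 1, so H_1 = 0.
  H_2: rank ker ∂_2 − rank ∂_3 = (6 − 5) − 0 = 1, and there is no ∂_3, so H_2 = Z.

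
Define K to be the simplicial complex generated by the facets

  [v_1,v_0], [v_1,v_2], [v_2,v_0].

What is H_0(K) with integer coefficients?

H_0 ≅ Z.

Fix the vertex order v_0 < v_1 < v_2 and write every simplex with vertices in increasing order. Then dim K = 1 and the simplices of K are:

  0-simplices (3): [v_0], [v_1], [v_2]
  1-simplices (3): [v_0,v_1], [v_0,v_2], [v_1,v_2]

Hence C_0 ≅ Z^3, C_1 ≅ Z^3.

Boundary ∂_1: C_1 → C_0 sends each edge [p,q] (with p < q) to q − p. For instance
  ∂[v_0,v_1] = [v_1] − [v_0].
This gives a 3×3 integer matrix of rank 2; reducing to Smith normal form yields diagonal entries (1,1).

Reading off H_k = ker ∂_k / im ∂_{k+1}:

  H_0: rank C_0 − rank ∂_1 = 3 − 2 = 1, and the invariant factors of ∂_1 are all 1, so H_0 = Z.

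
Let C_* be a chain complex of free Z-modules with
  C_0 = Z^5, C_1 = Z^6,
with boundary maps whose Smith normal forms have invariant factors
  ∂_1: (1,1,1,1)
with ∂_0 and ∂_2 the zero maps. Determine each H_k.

H_0: b_0 = 5 − 0 − 4 = 1; torsion from ∂_1 factors > 1: none. So H_0 = Z.
H_1: b_1 = 6 − 4 − 0 = 2; torsion from ∂_2 factors > 1: none. So H_1 = Z^2.

H_0 = Z,  H_1 = Z^2.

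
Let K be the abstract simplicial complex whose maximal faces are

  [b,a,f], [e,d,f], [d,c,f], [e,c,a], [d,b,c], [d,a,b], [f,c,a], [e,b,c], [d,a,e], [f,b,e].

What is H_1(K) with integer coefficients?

H_1 ≅ Z/2.

Order the vertices as a < b < c < d < e < f. Listing each simplex with vertices in this order, K has dimension 2 with simplices:

  0-simplices (6): a, b, c, d, e, f
  1-simplices (15): ab, ac, ad, ae, af, bc, bd, be, bf, cd, ce, cf, de, df, ef
  2-simplices (10): abd, abf, ace, acf, ade, bcd, bce, bef, cdf, def

so the chain groups are C_0 ≅ Z^6, C_1 ≅ Z^15, C_2 ≅ Z^10.

The boundary map ∂_1: C_1 → C_0 sends each edge [p,q] (with p < q) to q − p.
As a 6×15 matrix over Z this has rank 5, with invariant factors (1,1,1,1,1).

∂_2: C_2 → C_1 sends each 2-simplex [p,q,r] to [q,r] − [p,r] + [p,q]. For instance
  ∂bcd = cd − bd + bc,
  ∂ade = de − ae + ad.
The 15×10 boundary matrix has rank 10 and Smith normal form diag(1,1,1,1,1,1,1,1,1,2).

From H_k ≅ ker(∂_k) / im(∂_{k+1}) we obtain:

  H_1: rank ker ∂_1 − rank ∂_2 = (15 − 5) − 10 = 0, and ∂_2 has invariant factor 2 > 1, so H_1 ≅ Z/2.

(K is a triangulation of the real projective plane RP^2.)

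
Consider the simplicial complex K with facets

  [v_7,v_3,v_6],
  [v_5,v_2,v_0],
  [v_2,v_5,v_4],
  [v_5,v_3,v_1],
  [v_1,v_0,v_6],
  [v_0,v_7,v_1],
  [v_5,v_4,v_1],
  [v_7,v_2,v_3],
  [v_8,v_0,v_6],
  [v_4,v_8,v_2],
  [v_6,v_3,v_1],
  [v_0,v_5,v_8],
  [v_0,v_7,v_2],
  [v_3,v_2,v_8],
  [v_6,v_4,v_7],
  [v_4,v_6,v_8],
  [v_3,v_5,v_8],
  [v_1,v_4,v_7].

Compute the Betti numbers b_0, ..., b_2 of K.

We work with the vertex ordering v_0 < v_1 < v_2 < v_3 < v_4 < v_5 < v_6 < v_7 < v_8. The simplices of K, each written with vertices in increasing order, are:

  0-simplices (9): [v_0], [v_1], [v_2], [v_3], [v_4], [v_5], [v_6], [v_7], [v_8]
  1-simplices (27): (27 of them)
  2-simplices (18): (18 of them)

Hence C_0 ≅ Z^9, C_1 ≅ Z^27, C_2 ≅ Z^18.

The boundary map ∂_1: C_1 → C_0 sends each edge [p,q] (with p < q) to q − p. For instance
  ∂[v_2,v_5] = [v_5] − [v_2].
The 9×27 boundary matrix has rank 8 and Smith normal form diag(1,1,1,1,1,1,1,1).

Boundary ∂_2: C_2 → C_1 acts by ∂[p,q,r] = [q,r] − [p,r] + [p,q]. For instance
  ∂[v_2,v_4,v_5] = [v_4,v_5] − [v_2,v_5] + [v_2,v_4],
  ∂[v_3,v_5,v_8] = [v_5,v_8] − [v_3,v_8] + [v_3,v_5].
This gives a 27×18 integer matrix of rank 18; reducing to Smith normal form yields diagonal entries (1,1,1,1,1,1,1,1,1,1,1,1,1,1,1,1,1,2).

Computing H_k = (kernel of ∂_k) / (image of ∂_{k+1}):

  H_0: rank C_0 − rank ∂_1 = 9 − 8 = 1, and the invariant factors of ∂_1 are all 1, so H_0 = Z.
  H_1: rank ker ∂_1 − rank ∂_2 = (27 − 8) − 18 = 1, and ∂_2 has invariant factor 2 > 1, so H_1 = Z ⊕ Z_2.
  H_2: rank ker ∂_2 − rank ∂_3 = (18 − 18) − 0 = 0, and there is no ∂_3, so H_2 = 0.

Hence the Betti numbers are b_0 = 1, b_1 = 1, b_2 = 0.

b_0 = 1, b_1 = 1, b_2 = 0.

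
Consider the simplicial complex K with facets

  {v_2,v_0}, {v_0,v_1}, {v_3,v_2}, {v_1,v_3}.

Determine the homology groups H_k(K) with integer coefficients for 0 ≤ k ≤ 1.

We work with the vertex ordering v_0 < v_1 < v_2 < v_3. The simplices of K, each written with vertices in increasing order, are:

  0-simplices (4): [v_0], [v_1], [v_2], [v_3]
  1-simplices (4): [v_0,v_1], [v_0,v_2], [v_1,v_3], [v_2,v_3]

Hence C_0 ≅ Z^4, C_1 ≅ Z^4.

∂_1: C_1 → C_0 sends each edge [p,q] (with p < q) to q − p.
The 4×4 boundary matrix has rank 3 and Smith normal form diag(1,1,1).

Reading off H_k = ker ∂_k / im ∂_{k+1}:

  H_0: rank C_0 − rank ∂_1 = 4 − 3 = 1, and the invariant factors of ∂_1 are all 1, so H_0 = Z.
  H_1: rank ker ∂_1 − rank ∂_2 = (4 − 3) − 0 = 1, and there is no ∂_2, so H_1 = Z.

As a check, the Euler characteristic is 4 − 4 = 0, which agrees with 1 − 1 = 0.

H_0 = Z,  H_1 = Z.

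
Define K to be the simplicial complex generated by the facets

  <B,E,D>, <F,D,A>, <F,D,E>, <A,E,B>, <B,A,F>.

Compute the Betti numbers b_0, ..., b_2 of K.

K has 5 vertices, 10 edges, 5 triangles.
rank ∂_0 = 0, rank ∂_1 = 4 ⇒ b_0 = 5 − 0 − 4 = 1; all invariant factors of ∂_1 are 1 so no torsion. So H_0 ≅ Z.
rank ∂_1 = 4, rank ∂_2 = 5 ⇒ b_1 = 10 − 4 − 5 = 1; all invariant factors of ∂_2 are 1 so no torsion. So H_1 ≅ Z.
rank ∂_2 = 5, rank ∂_3 = 0 ⇒ b_2 = 5 − 5 − 0 = 0. So H_2 ≅ 0.

b_0 = 1, b_1 = 1, b_2 = 0.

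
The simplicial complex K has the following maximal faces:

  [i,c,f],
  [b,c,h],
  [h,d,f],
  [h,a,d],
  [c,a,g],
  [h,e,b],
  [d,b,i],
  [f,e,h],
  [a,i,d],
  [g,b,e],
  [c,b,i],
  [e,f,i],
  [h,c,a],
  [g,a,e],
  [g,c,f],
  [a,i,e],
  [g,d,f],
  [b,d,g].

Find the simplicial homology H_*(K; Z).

H_0 = Z,  H_1 = Z^2,  H_2 = Z.

We work with the vertex ordering a < b < c < d < e < f < g < h < i. The simplices of K, each written with vertices in increasing order, are:

  0-simplices (9): a, b, c, d, e, f, g, h, i
  1-simplices (27): ac, ad, ae, ag, ah, ai, bc, bd, be, bg, bh, bi, cf, cg, ch, ci, df, dg, dh, di, ef, eg, eh, ei, fg, fh, fi
  2-simplices (18): acg, ach, adh, adi, aeg, aei, bch, bci, bdg, bdi, beg, beh, cfg, cfi, dfg, dfh, efh, efi

giving chain groups C_0 ≅ Z^9, C_1 ≅ Z^27, C_2 ≅ Z^18.

Boundary ∂_1: C_1 → C_0 maps an edge to its endpoints' difference, ∂[p,q] = q − p. For instance
  ∂dh = h − d.
The 9×27 boundary matrix has rank 8 and Smith normal form diag(1,1,1,1,1,1,1,1).

∂_2: C_2 → C_1 maps a triangle to the signed sum of its edges. For instance
  ∂dfg = fg − dg + df,
  ∂dfh = fh − dh + df.
This gives a 27×18 integer matrix of rank 17; reducing to Smith normal form yields diagonal entries (1,1,1,1,1,1,1,1,1,1,1,1,1,1,1,1,1).

From H_k ≅ ker(∂_k) / im(∂_{k+1}) we obtain:

  H_0: rank C_0 − rank ∂_1 = 9 − 8 = 1, and the invariant factors of ∂_1 are all 1, so H_0 = Z.
  H_1: rank ker ∂_1 − rank ∂_2 = (27 − 8) − 17 = 2, and the invariant factors of ∂_2 are all 1, so H_1 = Z^2.
  H_2: rank ker ∂_2 − rank ∂_3 = (18 − 17) − 0 = 1, and there is no ∂_3, so H_2 = Z.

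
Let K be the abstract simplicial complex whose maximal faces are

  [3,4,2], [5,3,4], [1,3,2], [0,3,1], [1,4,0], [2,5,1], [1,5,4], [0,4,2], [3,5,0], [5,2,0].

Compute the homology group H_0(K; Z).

Take the total order 0 < 1 < 2 < 3 < 4 < 5 on the vertex set. Then K (dimension 2) consists of the simplices:

  0-simplices (6): [0], [1], [2], [3], [4], [5]
  1-simplices (15): [0,1], [0,2], [0,3], [0,4], [0,5], [1,2], [1,3], [1,4], [1,5], [2,3], [2,4], [2,5], [3,4], [3,5], [4,5]
  2-simplices (10): [0,1,3], [0,1,4], [0,2,4], [0,2,5], [0,3,5], [1,2,3], [1,2,5], [1,4,5], [2,3,4], [3,4,5]

Hence C_0 ≅ Z^6, C_1 ≅ Z^15, C_2 ≅ Z^10.

∂_1: C_1 → C_0 sends each edge [p,q] (with p < q) to q − p. For instance
  ∂[1,2] = [2] − [1].
The resulting 6×15 matrix has rank 5, and its Smith normal form has invariant factors (1,1,1,1,1).

Boundary ∂_2: C_2 → C_1 acts by ∂[p,q,r] = [q,r] − [p,r] + [p,q]. For instance
  ∂[0,3,5] = [3,5] − [0,5] + [0,3],
  ∂[2,3,4] = [3,4] − [2,4] + [2,3].
The 15×10 boundary matrix has rank 10 and Smith normal form diag(1,1,1,1,1,1,1,1,1,2).

From H_k ≅ ker(∂_k) / im(∂_{k+1}) we obtain:

  H_0: rank C_0 − rank ∂_1 = 6 − 5 = 1, and the invariant factors of ∂_1 are all 1, so H_0 = Z.

H_0 = Z.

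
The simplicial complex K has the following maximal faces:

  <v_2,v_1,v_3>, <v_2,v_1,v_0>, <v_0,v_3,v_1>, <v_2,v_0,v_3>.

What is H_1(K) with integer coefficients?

K has 4 vertices, 6 edges, 4 triangles.
rank ∂_1 = 3, rank ∂_2 = 3 ⇒ b_1 = 6 − 3 − 3 = 0; all invariant factors of ∂_2 are 1 so no torsion. So H_1 ≅ 0.

H_1 = 0.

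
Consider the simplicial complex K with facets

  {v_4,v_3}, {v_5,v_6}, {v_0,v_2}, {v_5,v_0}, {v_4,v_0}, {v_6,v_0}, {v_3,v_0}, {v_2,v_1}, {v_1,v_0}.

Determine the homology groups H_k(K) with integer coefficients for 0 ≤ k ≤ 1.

H_0 = Z,  H_1 = Z^3.

Fix the vertex order v_0 < v_1 < v_2 < v_3 < v_4 < v_5 < v_6 and write every simplex with vertices in increasing order. Then dim K = 1 and the simplices of K are:

  0-simplices (7): [v_0], [v_1], [v_2], [v_3], [v_4], [v_5], [v_6]
  1-simplices (9): [v_0,v_1], [v_0,v_2], [v_0,v_3], [v_0,v_4], [v_0,v_5], [v_0,v_6], [v_1,v_2], [v_3,v_4], [v_5,v_6]

so the chain groups are C_0 ≅ Z^7, C_1 ≅ Z^9.

∂_1: C_1 → C_0 sends each edge [p,q] (with p < q) to q − p. For instance
  ∂[v_1,v_2] = [v_2] − [v_1].
The 7×9 boundary matrix has rank 6 and Smith normal form diag(1,1,1,1,1,1).

Reading off H_k = ker ∂_k / im ∂_{k+1}:

  H_0: rank C_0 − rank ∂_1 = 7 − 6 = 1, and the invariant factors of ∂_1 are all 1, so H_0 = Z.
  H_1: rank ker ∂_1 − rank ∂_2 = (9 − 6) − 0 = 3, and there is no ∂_2, so H_1 = Z^3.

As a check, the Euler characteristic is 7 − 9 = -2, which agrees with 1 − 3 = -2.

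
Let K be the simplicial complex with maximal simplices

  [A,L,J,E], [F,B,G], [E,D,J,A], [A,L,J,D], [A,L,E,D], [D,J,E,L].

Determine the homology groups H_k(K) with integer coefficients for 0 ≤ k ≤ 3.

H_0 ≅ Z^2,  H_1 = 0,  H_2 = 0,  H_3 ≅ Z.

K has 8 vertices, 13 edges, 11 triangles, 5 3-simplices.
rank ∂_0 = 0, rank ∂_1 = 6 ⇒ b_0 = 8 − 0 − 6 = 2; all invariant factors of ∂_1 are 1 so no torsion. So H_0 = Z^2.
rank ∂_1 = 6, rank ∂_2 = 7 ⇒ b_1 = 13 − 6 − 7 = 0; all invariant factors of ∂_2 are 1 so no torsion. So H_1 = 0.
rank ∂_2 = 7, rank ∂_3 = 4 ⇒ b_2 = 11 − 7 − 4 = 0; all invariant factors of ∂_3 are 1 so no torsion. So H_2 = 0.
rank ∂_3 = 4, rank ∂_4 = 0 ⇒ b_3 = 5 − 4 − 0 = 1. So H_3 = Z.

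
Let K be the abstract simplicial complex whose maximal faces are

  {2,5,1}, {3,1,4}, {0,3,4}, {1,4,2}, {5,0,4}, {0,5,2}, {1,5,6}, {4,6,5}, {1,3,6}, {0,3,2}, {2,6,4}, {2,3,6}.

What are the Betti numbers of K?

b_0 = 1, b_1 = 0, b_2 = 0.

We work with the vertex ordering 0 < 1 < 2 < 3 < 4 < 5 < 6. The simplices of K, each written with vertices in increasing order, are:

  0-simplices (7): [0], [1], [2], [3], [4], [5], [6]
  1-simplices (18): [0,2], [0,3], [0,4], [0,5], [1,2], [1,3], [1,4], [1,5], [1,6], [2,3], [2,4], [2,5], [2,6], [3,4], [3,6], [4,5], [4,6], [5,6]
  2-simplices (12): [0,2,3], [0,2,5], [0,3,4], [0,4,5], [1,2,4], [1,2,5], [1,3,4], [1,3,6], [1,5,6], [2,3,6], [2,4,6], [4,5,6]

Hence C_0 ≅ Z^7, C_1 ≅ Z^18, C_2 ≅ Z^12.

∂_1: C_1 → C_0 maps an edge to its endpoints' difference, ∂[p,q] = q − p. For instance
  ∂[0,4] = [4] − [0].
As a 7×18 matrix over Z this has rank 6, with invariant factors (1,1,1,1,1,1).

Boundary ∂_2: C_2 → C_1 maps a triangle to the signed sum of its edges. For instance
  ∂[2,3,6] = [3,6] − [2,6] + [2,3],
  ∂[1,3,6] = [3,6] − [1,6] + [1,3].
As a 18×12 matrix over Z this has rank 12, with invariant factors (1,1,1,1,1,1,1,1,1,1,1,2).

From H_k ≅ ker(∂_k) / im(∂_{k+1}) we obtain:

  H_0: rank C_0 − rank ∂_1 = 7 − 6 = 1, and the invariant factors of ∂_1 are all 1, so H_0 = Z.
  H_1: rank ker ∂_1 − rank ∂_2 = (18 − 6) − 12 = 0, and ∂_2 has invariant factor 2 > 1, so H_1 = Z/2.
  H_2: rank ker ∂_2 − rank ∂_3 = (12 − 12) − 0 = 0, and there is no ∂_3, so H_2 = 0.

Hence the Betti numbers are b_0 = 1, b_1 = 0, b_2 = 0.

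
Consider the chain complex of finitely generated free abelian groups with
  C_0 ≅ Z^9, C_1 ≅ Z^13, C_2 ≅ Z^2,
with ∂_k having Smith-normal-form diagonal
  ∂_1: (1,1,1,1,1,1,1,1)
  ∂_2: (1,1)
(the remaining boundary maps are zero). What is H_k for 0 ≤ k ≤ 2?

H_0: b_0 = 9 − 0 − 8 = 1; torsion from ∂_1 factors > 1: none. So H_0 = Z.
H_1: b_1 = 13 − 8 − 2 = 3; torsion from ∂_2 factors > 1: none. So H_1 = Z^3.
H_2: b_2 = 2 − 2 − 0 = 0; torsion from ∂_3 factors > 1: none. So H_2 = 0.

H_0 = Z,  H_1 = Z^3,  H_2 = 0.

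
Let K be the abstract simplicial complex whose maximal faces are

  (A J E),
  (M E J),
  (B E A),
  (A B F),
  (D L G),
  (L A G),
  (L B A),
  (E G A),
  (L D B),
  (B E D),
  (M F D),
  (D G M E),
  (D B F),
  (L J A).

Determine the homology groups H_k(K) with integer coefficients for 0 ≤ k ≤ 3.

K has 9 vertices, 23 edges, 17 triangles, 1 3-simplex.
rank ∂_0 = 0, rank ∂_1 = 8 ⇒ b_0 = 9 − 0 − 8 = 1; all invariant factors of ∂_1 are 1 so no torsion. So H_0 ≅ Z.
rank ∂_1 = 8, rank ∂_2 = 15 ⇒ b_1 = 23 − 8 − 15 = 0; all invariant factors of ∂_2 are 1 so no torsion. So H_1 ≅ 0.
rank ∂_2 = 15, rank ∂_3 = 1 ⇒ b_2 = 17 − 15 − 1 = 1; all invariant factors of ∂_3 are 1 so no torsion. So H_2 ≅ Z.
rank ∂_3 = 1, rank ∂_4 = 0 ⇒ b_3 = 1 − 1 − 0 = 0. So H_3 ≅ 0.

H_0 ≅ Z,  H_1 = 0,  H_2 ≅ Z,  H_3 = 0.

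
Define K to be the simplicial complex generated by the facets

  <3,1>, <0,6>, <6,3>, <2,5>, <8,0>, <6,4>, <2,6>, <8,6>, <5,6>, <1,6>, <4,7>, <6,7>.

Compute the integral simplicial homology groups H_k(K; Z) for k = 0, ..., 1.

H_0 ≅ Z,  H_1 ≅ Z^4.

K has 9 vertices, 12 edges.
rank ∂_0 = 0, rank ∂_1 = 8 ⇒ b_0 = 9 − 0 − 8 = 1; all invariant factors of ∂_1 are 1 so no torsion. So H_0 = Z.
rank ∂_1 = 8, rank ∂_2 = 0 ⇒ b_1 = 12 − 8 − 0 = 4. So H_1 = Z^4.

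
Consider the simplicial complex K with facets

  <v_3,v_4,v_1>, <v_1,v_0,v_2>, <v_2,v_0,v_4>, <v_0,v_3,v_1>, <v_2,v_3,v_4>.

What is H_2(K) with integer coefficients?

We work with the vertex ordering v_0 < v_1 < v_2 < v_3 < v_4. The simplices of K, each written with vertices in increasing order, are:

  0-simplices (5): [v_0], [v_1], [v_2], [v_3], [v_4]
  1-simplices (10): [v_0,v_1], [v_0,v_2], [v_0,v_3], [v_0,v_4], [v_1,v_2], [v_1,v_3], [v_1,v_4], [v_2,v_3], [v_2,v_4], [v_3,v_4]
  2-simplices (5): [v_0,v_1,v_2], [v_0,v_1,v_3], [v_0,v_2,v_4], [v_1,v_3,v_4], [v_2,v_3,v_4]

giving chain groups C_0 ≅ Z^5, C_1 ≅ Z^10, C_2 ≅ Z^5.

The boundary map ∂_1: C_1 → C_0 is given by ∂[p,q] = [q] − [p].
As a 5×10 matrix over Z this has rank 4, with invariant factors (1,1,1,1).

Boundary ∂_2: C_2 → C_1 acts by ∂[p,q,r] = [q,r] − [p,r] + [p,q]. For instance
  ∂[v_0,v_1,v_3] = [v_1,v_3] − [v_0,v_3] + [v_0,v_1],
  ∂[v_2,v_3,v_4] = [v_3,v_4] − [v_2,v_4] + [v_2,v_3].
The resulting 10×5 matrix has rank 5, and its Smith normal form has invariant factors (1,1,1,1,1).

From H_k ≅ ker(∂_k) / im(∂_{k+1}) we obtain:

  H_2: rank ker ∂_2 − rank ∂_3 = (5 − 5) − 0 = 0, and there is no ∂_3, so H_2 = 0.

(K is a triangulation of the Möbius band.)

H_2 ≅ 0.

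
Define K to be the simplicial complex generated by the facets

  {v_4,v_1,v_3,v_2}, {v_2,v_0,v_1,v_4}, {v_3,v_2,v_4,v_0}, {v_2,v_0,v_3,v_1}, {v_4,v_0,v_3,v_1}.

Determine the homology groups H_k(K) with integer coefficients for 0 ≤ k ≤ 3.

H_0 ≅ Z,  H_1 = 0,  H_2 = 0,  H_3 ≅ Z.

K has 5 vertices, 10 edges, 10 triangles, 5 3-simplices.
rank ∂_0 = 0, rank ∂_1 = 4 ⇒ b_0 = 5 − 0 − 4 = 1; all invariant factors of ∂_1 are 1 so no torsion. So H_0 = Z.
rank ∂_1 = 4, rank ∂_2 = 6 ⇒ b_1 = 10 − 4 − 6 = 0; all invariant factors of ∂_2 are 1 so no torsion. So H_1 = 0.
rank ∂_2 = 6, rank ∂_3 = 4 ⇒ b_2 = 10 − 6 − 4 = 0; all invariant factors of ∂_3 are 1 so no torsion. So H_2 = 0.
rank ∂_3 = 4, rank ∂_4 = 0 ⇒ b_3 = 5 − 4 − 0 = 1. So H_3 = Z.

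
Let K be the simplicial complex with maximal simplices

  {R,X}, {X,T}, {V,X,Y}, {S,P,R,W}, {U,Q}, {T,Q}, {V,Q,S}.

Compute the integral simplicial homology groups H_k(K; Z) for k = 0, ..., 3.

H_0 ≅ Z,  H_1 ≅ Z^2,  H_2 = 0,  H_3 = 0.

Take the total order P < Q < R < S < T < U < V < W < X < Y on the vertex set. Then K (dimension 3) consists of the simplices:

  0-simplices (10): P, Q, R, S, T, U, V, W, X, Y
  1-simplices (16): PR, PS, PW, QS, QT, QU, QV, RS, RW, RX, SV, SW, TX, VX, VY, XY
  2-simplices (6): PRS, PRW, PSW, QSV, RSW, VXY
  3-simplices (1): PRSW

so the chain groups are C_0 ≅ Z^10, C_1 ≅ Z^16, C_2 ≅ Z^6, C_3 ≅ Z^1.

Boundary ∂_1: C_1 → C_0 sends each edge [p,q] (with p < q) to q − p.
As a 10×16 matrix over Z this has rank 9, with invariant factors (1,1,1,1,1,1,1,1,1).

The boundary map ∂_2: C_2 → C_1 sends each 2-simplex [p,q,r] to [q,r] − [p,r] + [p,q]. For instance
  ∂PRS = RS − PS + PR,
  ∂PSW = SW − PW + PS.
As a 16×6 matrix over Z this has rank 5, with invariant factors (1,1,1,1,1).

Boundary ∂_3: C_3 → C_2 sends each 3-simplex σ to the alternating sum Σ_i (−1)^i (σ with its i-th vertex removed). For instance
  ∂PRSW = RSW − PSW + PRW − PRS.
The resulting 6×1 matrix has rank 1, and its Smith normal form has invariant factors (1).

Now H_k = ker ∂_k / im ∂_{k+1}, so:

  H_0: rank C_0 − rank ∂_1 = 10 − 9 = 1, and the invariant factors of ∂_1 are all 1, so H_0 = Z.
  H_1: rank ker ∂_1 − rank ∂_2 = (16 − 9) − 5 = 2, and the invariant factors of ∂_2 are all 1, so H_1 = Z^2.
  H_2: rank ker ∂_2 − rank ∂_3 = (6 − 5) − 1 = 0, and the invariant factors of ∂_3 are all 1, so H_2 = 0.
  H_3: rank ker ∂_3 − rank ∂_4 = (1 − 1) − 0 = 0, and there is no ∂_4, so H_3 = 0.

As a check, the Euler characteristic is 10 − 16 + 6 − 1 = -1, which agrees with 1 − 2 + 0 − 0 = -1.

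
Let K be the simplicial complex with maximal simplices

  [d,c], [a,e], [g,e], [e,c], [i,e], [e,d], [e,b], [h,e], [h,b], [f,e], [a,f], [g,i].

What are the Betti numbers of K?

b_0 = 1, b_1 = 4.

We work with the vertex ordering a < b < c < d < e < f < g < h < i. The simplices of K, each written with vertices in increasing order, are:

  0-simplices (9): a, b, c, d, e, f, g, h, i
  1-simplices (12): ae, af, be, bh, cd, ce, de, ef, eg, eh, ei, gi

Hence C_0 ≅ Z^9, C_1 ≅ Z^12.

Boundary ∂_1: C_1 → C_0 sends each edge [p,q] (with p < q) to q − p.
The resulting 9×12 matrix has rank 8, and its Smith normal form has invariant factors (1,1,1,1,1,1,1,1).

Reading off H_k = ker ∂_k / im ∂_{k+1}:

  H_0: rank C_0 − rank ∂_1 = 9 − 8 = 1, and the invariant factors of ∂_1 are all 1, so H_0 = Z.
  H_1: rank ker ∂_1 − rank ∂_2 = (12 − 8) − 0 = 4, and there is no ∂_2, so H_1 = Z^4.

Hence the Betti numbers are b_0 = 1, b_1 = 4.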